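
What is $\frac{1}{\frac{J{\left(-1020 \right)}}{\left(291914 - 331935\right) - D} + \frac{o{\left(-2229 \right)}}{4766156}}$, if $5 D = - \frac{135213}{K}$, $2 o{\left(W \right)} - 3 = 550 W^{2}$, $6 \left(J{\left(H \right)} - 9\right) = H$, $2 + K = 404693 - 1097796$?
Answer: $\frac{220345605736820376}{63167700373319377069} \approx 0.0034883$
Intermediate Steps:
$K = -693105$ ($K = -2 + \left(404693 - 1097796\right) = -2 - 693103 = -693105$)
$J{\left(H \right)} = 9 + \frac{H}{6}$
$o{\left(W \right)} = \frac{3}{2} + 275 W^{2}$ ($o{\left(W \right)} = \frac{3}{2} + \frac{550 W^{2}}{2} = \frac{3}{2} + 275 W^{2}$)
$D = \frac{45071}{1155175}$ ($D = \frac{\left(-135213\right) \frac{1}{-693105}}{5} = \frac{\left(-135213\right) \left(- \frac{1}{693105}\right)}{5} = \frac{1}{5} \cdot \frac{45071}{231035} = \frac{45071}{1155175} \approx 0.039017$)
$\frac{1}{\frac{J{\left(-1020 \right)}}{\left(291914 - 331935\right) - D} + \frac{o{\left(-2229 \right)}}{4766156}} = \frac{1}{\frac{9 + \frac{1}{6} \left(-1020\right)}{\left(291914 - 331935\right) - \frac{45071}{1155175}} + \frac{\frac{3}{2} + 275 \left(-2229\right)^{2}}{4766156}} = \frac{1}{\frac{9 - 170}{-40021 - \frac{45071}{1155175}} + \left(\frac{3}{2} + 275 \cdot 4968441\right) \frac{1}{4766156}} = \frac{1}{- \frac{161}{- \frac{46231303746}{1155175}} + \left(\frac{3}{2} + 1366321275\right) \frac{1}{4766156}} = \frac{1}{\left(-161\right) \left(- \frac{1155175}{46231303746}\right) + \frac{2732642553}{2} \cdot \frac{1}{4766156}} = \frac{1}{\frac{185983175}{46231303746} + \frac{2732642553}{9532312}} = \frac{1}{\frac{63167700373319377069}{220345605736820376}} = \frac{220345605736820376}{63167700373319377069}$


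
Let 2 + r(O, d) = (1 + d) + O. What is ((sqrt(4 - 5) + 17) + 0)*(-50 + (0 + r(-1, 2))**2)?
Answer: -850 - 50*I ≈ -850.0 - 50.0*I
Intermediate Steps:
r(O, d) = -1 + O + d (r(O, d) = -2 + ((1 + d) + O) = -2 + (1 + O + d) = -1 + O + d)
((sqrt(4 - 5) + 17) + 0)*(-50 + (0 + r(-1, 2))**2) = ((sqrt(4 - 5) + 17) + 0)*(-50 + (0 + (-1 - 1 + 2))**2) = ((sqrt(-1) + 17) + 0)*(-50 + (0 + 0)**2) = ((I + 17) + 0)*(-50 + 0**2) = ((17 + I) + 0)*(-50 + 0) = (17 + I)*(-50) = -850 - 50*I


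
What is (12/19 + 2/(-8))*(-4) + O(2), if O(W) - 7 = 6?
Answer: 218/19 ≈ 11.474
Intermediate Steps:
O(W) = 13 (O(W) = 7 + 6 = 13)
(12/19 + 2/(-8))*(-4) + O(2) = (12/19 + 2/(-8))*(-4) + 13 = (12*(1/19) + 2*(-⅛))*(-4) + 13 = (12/19 - ¼)*(-4) + 13 = (29/76)*(-4) + 13 = -29/19 + 13 = 218/19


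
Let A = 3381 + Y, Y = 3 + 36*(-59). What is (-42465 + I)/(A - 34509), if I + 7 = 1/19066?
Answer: 269923717/211308478 ≈ 1.2774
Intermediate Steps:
Y = -2121 (Y = 3 - 2124 = -2121)
I = -133461/19066 (I = -7 + 1/19066 = -133461/19066 ≈ -6.9999)
A = 1260 (A = 3381 - 2121 = 1260)
(-42465 + I)/(A - 34509) = (-42465 - 133461/19066)/(1260 - 34509) = -809771151/19066/(-33249) = -809771151/19066*(-1/33249) = 269923717/211308478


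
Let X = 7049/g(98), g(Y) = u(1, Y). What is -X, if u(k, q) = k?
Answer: -7049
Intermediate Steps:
g(Y) = 1
X = 7049 (X = 7049/1 = 7049*1 = 7049)
-X = -1*7049 = -7049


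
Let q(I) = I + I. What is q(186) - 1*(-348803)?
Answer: 349175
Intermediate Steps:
q(I) = 2*I
q(186) - 1*(-348803) = 2*186 - 1*(-348803) = 372 + 348803 = 349175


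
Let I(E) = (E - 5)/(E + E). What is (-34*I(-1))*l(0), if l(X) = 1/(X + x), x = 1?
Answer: -102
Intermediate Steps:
l(X) = 1/(1 + X) (l(X) = 1/(X + 1) = 1/(1 + X))
I(E) = (-5 + E)/(2*E) (I(E) = (-5 + E)/((2*E)) = (-5 + E)*(1/(2*E)) = (-5 + E)/(2*E))
(-34*I(-1))*l(0) = (-17*(-5 - 1)/(-1))/(1 + 0) = -17*(-1)*(-6)/1 = -34*3*1 = -102*1 = -102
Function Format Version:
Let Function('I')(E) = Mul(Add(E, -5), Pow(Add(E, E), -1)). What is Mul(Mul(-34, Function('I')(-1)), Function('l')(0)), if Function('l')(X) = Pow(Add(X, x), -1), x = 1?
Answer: -102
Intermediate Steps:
Function('l')(X) = Pow(Add(1, X), -1) (Function('l')(X) = Pow(Add(X, 1), -1) = Pow(Add(1, X), -1))
Function('I')(E) = Mul(Rational(1, 2), Pow(E, -1), Add(-5, E)) (Function('I')(E) = Mul(Add(-5, E), Pow(Mul(2, E), -1)) = Mul(Add(-5, E), Mul(Rational(1, 2), Pow(E, -1))) = Mul(Rational(1, 2), Pow(E, -1), Add(-5, E)))
Mul(Mul(-34, Function('I')(-1)), Function('l')(0)) = Mul(Mul(-34, Mul(Rational(1, 2), Pow(-1, -1), Add(-5, -1))), Pow(Add(1, 0), -1)) = Mul(Mul(-34, Mul(Rational(1, 2), -1, -6)), Pow(1, -1)) = Mul(Mul(-34, 3), 1) = Mul(-102, 1) = -102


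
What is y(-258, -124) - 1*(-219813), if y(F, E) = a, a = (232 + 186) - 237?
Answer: 219994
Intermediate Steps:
a = 181 (a = 418 - 237 = 181)
y(F, E) = 181
y(-258, -124) - 1*(-219813) = 181 - 1*(-219813) = 181 + 219813 = 219994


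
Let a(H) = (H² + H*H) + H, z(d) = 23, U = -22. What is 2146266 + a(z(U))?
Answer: 2147347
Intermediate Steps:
a(H) = H + 2*H² (a(H) = (H² + H²) + H = 2*H² + H = H + 2*H²)
2146266 + a(z(U)) = 2146266 + 23*(1 + 2*23) = 2146266 + 23*(1 + 46) = 2146266 + 23*47 = 2146266 + 1081 = 2147347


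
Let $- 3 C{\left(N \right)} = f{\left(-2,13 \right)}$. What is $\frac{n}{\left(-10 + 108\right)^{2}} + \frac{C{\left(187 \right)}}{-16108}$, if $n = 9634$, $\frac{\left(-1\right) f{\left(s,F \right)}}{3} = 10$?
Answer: $\frac{9693027}{9668827} \approx 1.0025$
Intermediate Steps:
$f{\left(s,F \right)} = -30$ ($f{\left(s,F \right)} = \left(-3\right) 10 = -30$)
$C{\left(N \right)} = 10$ ($C{\left(N \right)} = \left(- \frac{1}{3}\right) \left(-30\right) = 10$)
$\frac{n}{\left(-10 + 108\right)^{2}} + \frac{C{\left(187 \right)}}{-16108} = \frac{9634}{\left(-10 + 108\right)^{2}} + \frac{10}{-16108} = \frac{9634}{98^{2}} + 10 \left(- \frac{1}{16108}\right) = \frac{9634}{9604} - \frac{5}{8054} = 9634 \cdot \frac{1}{9604} - \frac{5}{8054} = \frac{4817}{4802} - \frac{5}{8054} = \frac{9693027}{9668827}$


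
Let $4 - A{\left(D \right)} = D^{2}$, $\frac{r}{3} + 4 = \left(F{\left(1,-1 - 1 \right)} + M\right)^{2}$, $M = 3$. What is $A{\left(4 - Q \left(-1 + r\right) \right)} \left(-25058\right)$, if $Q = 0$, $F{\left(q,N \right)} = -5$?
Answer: $300696$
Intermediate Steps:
$r = 0$ ($r = -12 + 3 \left(-5 + 3\right)^{2} = -12 + 3 \left(-2\right)^{2} = -12 + 3 \cdot 4 = -12 + 12 = 0$)
$A{\left(D \right)} = 4 - D^{2}$
$A{\left(4 - Q \left(-1 + r\right) \right)} \left(-25058\right) = \left(4 - \left(4 - 0 \left(-1 + 0\right)\right)^{2}\right) \left(-25058\right) = \left(4 - \left(4 - 0 \left(-1\right)\right)^{2}\right) \left(-25058\right) = \left(4 - \left(4 - 0\right)^{2}\right) \left(-25058\right) = \left(4 - \left(4 + 0\right)^{2}\right) \left(-25058\right) = \left(4 - 4^{2}\right) \left(-25058\right) = \left(4 - 16\right) \left(-25058\right) = \left(-12\right) \left(-25058\right) = 300696$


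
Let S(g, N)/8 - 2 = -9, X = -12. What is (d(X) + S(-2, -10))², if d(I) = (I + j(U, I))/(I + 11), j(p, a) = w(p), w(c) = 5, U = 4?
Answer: 2401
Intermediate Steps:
S(g, N) = -56 (S(g, N) = 16 + 8*(-9) = 16 - 72 = -56)
j(p, a) = 5
d(I) = (5 + I)/(11 + I) (d(I) = (I + 5)/(I + 11) = (5 + I)/(11 + I))
(d(X) + S(-2, -10))² = ((5 - 12)/(11 - 12) - 56)² = (-7/(-1) - 56)² = (-1*(-7) - 56)² = (7 - 56)² = (-49)² = 2401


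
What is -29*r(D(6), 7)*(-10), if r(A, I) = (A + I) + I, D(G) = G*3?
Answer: 9280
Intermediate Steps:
D(G) = 3*G
r(A, I) = A + 2*I
-29*r(D(6), 7)*(-10) = -29*(3*6 + 2*7)*(-10) = -29*(18 + 14)*(-10) = -29*32*(-10) = -928*(-10) = 9280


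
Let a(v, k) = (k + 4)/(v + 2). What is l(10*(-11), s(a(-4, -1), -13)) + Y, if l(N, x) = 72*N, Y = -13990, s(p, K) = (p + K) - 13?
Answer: -21910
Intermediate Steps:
a(v, k) = (4 + k)/(2 + v)
s(p, K) = -13 + K + p (s(p, K) = (K + p) - 13 = -13 + K + p)
l(10*(-11), s(a(-4, -1), -13)) + Y = 72*(10*(-11)) - 13990 = 72*(-110) - 13990 = -7920 - 13990 = -21910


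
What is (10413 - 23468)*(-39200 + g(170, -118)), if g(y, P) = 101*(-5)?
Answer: 518348775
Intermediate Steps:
g(y, P) = -505
(10413 - 23468)*(-39200 + g(170, -118)) = (10413 - 23468)*(-39200 - 505) = -13055*(-39705) = 518348775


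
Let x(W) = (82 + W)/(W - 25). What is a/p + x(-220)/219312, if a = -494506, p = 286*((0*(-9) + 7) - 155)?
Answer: 553552610623/47382174840 ≈ 11.683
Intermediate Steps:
x(W) = (82 + W)/(-25 + W)
p = -42328 (p = 286*((0 + 7) - 155) = 286*(7 - 155) = 286*(-148) = -42328)
a/p + x(-220)/219312 = -494506/(-42328) + ((82 - 220)/(-25 - 220))/219312 = -494506*(-1/42328) + (-138/(-245))*(1/219312) = 247253/21164 - 1/245*(-138)*(1/219312) = 247253/21164 + (138/245)*(1/219312) = 247253/21164 + 23/8955240 = 553552610623/47382174840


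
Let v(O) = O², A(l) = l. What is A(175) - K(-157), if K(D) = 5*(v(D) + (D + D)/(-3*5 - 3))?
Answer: -1108415/9 ≈ -1.2316e+5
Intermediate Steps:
K(D) = 5*D² - 5*D/9 (K(D) = 5*(D² + (D + D)/(-3*5 - 3)) = 5*(D² + (2*D)/(-15 - 3)) = 5*(D² + (2*D)/(-18)) = 5*(D² + (2*D)*(-1/18)) = 5*(D² - D/9) = 5*D² - 5*D/9)
A(175) - K(-157) = 175 - 5*(-157)*(-1 + 9*(-157))/9 = 175 - 5*(-157)*(-1 - 1413)/9 = 175 - 5*(-157)*(-1414)/9 = 175 - 1*1109990/9 = 175 - 1109990/9 = -1108415/9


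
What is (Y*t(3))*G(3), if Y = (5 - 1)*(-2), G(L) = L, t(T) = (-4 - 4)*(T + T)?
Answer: 1152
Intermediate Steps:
t(T) = -16*T
Y = -8 (Y = 4*(-2) = -8)
(Y*t(3))*G(3) = -(-128)*3*3 = -8*(-48)*3 = 384*3 = 1152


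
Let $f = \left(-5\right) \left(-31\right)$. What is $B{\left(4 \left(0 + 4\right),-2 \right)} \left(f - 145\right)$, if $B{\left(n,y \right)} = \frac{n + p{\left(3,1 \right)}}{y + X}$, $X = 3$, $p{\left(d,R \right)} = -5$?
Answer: $110$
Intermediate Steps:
$f = 155$
$B{\left(n,y \right)} = \frac{-5 + n}{3 + y}$ ($B{\left(n,y \right)} = \frac{n - 5}{y + 3} = \frac{-5 + n}{3 + y}$)
$B{\left(4 \left(0 + 4\right),-2 \right)} \left(f - 145\right) = \frac{-5 + 4 \left(0 + 4\right)}{3 - 2} \left(155 - 145\right) = \frac{-5 + 4 \cdot 4}{1} \cdot 10 = 1 \left(-5 + 16\right) 10 = 1 \cdot 11 \cdot 10 = 11 \cdot 10 = 110$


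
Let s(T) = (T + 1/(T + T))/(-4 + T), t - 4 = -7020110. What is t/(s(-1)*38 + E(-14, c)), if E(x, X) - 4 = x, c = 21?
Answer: -35100530/7 ≈ -5.0144e+6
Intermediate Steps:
t = -7020106 (t = 4 - 7020110 = -7020106)
s(T) = (T + 1/(2*T))/(-4 + T)
E(x, X) = 4 + x
t/(s(-1)*38 + E(-14, c)) = -7020106/(((½ + (-1)²)/((-1)*(-4 - 1)))*38 + (4 - 14)) = -7020106/(-1*(½ + 1)/(-5)*38 - 10) = -7020106/(-1*(-⅕)*3/2*38 - 10) = -7020106/((3/10)*38 - 10) = -7020106/(57/5 - 10) = -7020106/7/5 = -7020106*5/7 = -35100530/7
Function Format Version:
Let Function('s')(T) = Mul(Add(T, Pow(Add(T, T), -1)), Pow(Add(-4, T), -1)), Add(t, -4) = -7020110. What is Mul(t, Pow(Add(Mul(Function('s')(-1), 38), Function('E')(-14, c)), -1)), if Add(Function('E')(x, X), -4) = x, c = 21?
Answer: Rational(-35100530, 7) ≈ -5.0144e+6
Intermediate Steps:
t = -7020106 (t = Add(4, -7020110) = -7020106)
Function('s')(T) = Mul(Pow(Add(-4, T), -1), Add(T, Mul(Rational(1, 2), Pow(T, -1)))) (Function('s')(T) = Mul(Add(T, Pow(Mul(2, T), -1)), Pow(Add(-4, T), -1)) = Mul(Add(T, Mul(Rational(1, 2), Pow(T, -1))), Pow(Add(-4, T), -1)) = Mul(Pow(Add(-4, T), -1), Add(T, Mul(Rational(1, 2), Pow(T, -1)))))
Function('E')(x, X) = Add(4, x)
Mul(t, Pow(Add(Mul(Function('s')(-1), 38), Function('E')(-14, c)), -1)) = Mul(-7020106, Pow(Add(Mul(Mul(Pow(-1, -1), Pow(Add(-4, -1), -1), Add(Rational(1, 2), Pow(-1, 2))), 38), Add(4, -14)), -1)) = Mul(-7020106, Pow(Add(Mul(Mul(-1, Pow(-5, -1), Add(Rational(1, 2), 1)), 38), -10), -1)) = Mul(-7020106, Pow(Add(Mul(Mul(-1, Rational(-1, 5), Rational(3, 2)), 38), -10), -1)) = Mul(-7020106, Pow(Add(Mul(Rational(3, 10), 38), -10), -1)) = Mul(-7020106, Pow(Add(Rational(57, 5), -10), -1)) = Mul(-7020106, Pow(Rational(7, 5), -1)) = Mul(-7020106, Rational(5, 7)) = Rational(-35100530, 7)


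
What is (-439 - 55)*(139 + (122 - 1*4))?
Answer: -126958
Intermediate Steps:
(-439 - 55)*(139 + (122 - 1*4)) = -494*(139 + (122 - 4)) = -494*(139 + 118) = -494*257 = -126958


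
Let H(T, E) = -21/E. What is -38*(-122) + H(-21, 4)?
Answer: 18523/4 ≈ 4630.8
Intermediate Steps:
-38*(-122) + H(-21, 4) = -38*(-122) - 21/4 = 4636 - 21*¼ = 4636 - 21/4 = 18523/4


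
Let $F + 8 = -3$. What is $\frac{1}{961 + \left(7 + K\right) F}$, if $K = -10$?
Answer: $\frac{1}{994} \approx 0.001006$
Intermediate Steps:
$F = -11$ ($F = -8 - 3 = -11$)
$\frac{1}{961 + \left(7 + K\right) F} = \frac{1}{961 + \left(7 - 10\right) \left(-11\right)} = \frac{1}{961 - -33} = \frac{1}{961 + 33} = \frac{1}{994}$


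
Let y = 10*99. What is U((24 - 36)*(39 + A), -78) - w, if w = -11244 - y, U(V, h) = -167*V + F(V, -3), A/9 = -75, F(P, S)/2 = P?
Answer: -1247046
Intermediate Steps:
F(P, S) = 2*P
A = -675 (A = 9*(-75) = -675)
U(V, h) = -165*V (U(V, h) = -167*V + 2*V = -165*V)
y = 990
w = -12234 (w = -11244 - 1*990 = -11244 - 990 = -12234)
U((24 - 36)*(39 + A), -78) - w = -165*(24 - 36)*(39 - 675) - 1*(-12234) = -(-1980)*(-636) + 12234 = -165*7632 + 12234 = -1259280 + 12234 = -1247046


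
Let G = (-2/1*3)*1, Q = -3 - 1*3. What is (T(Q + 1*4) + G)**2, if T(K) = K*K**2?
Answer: 196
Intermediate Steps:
Q = -6 (Q = -3 - 3 = -6)
T(K) = K**3
G = -6 (G = (-2*1*3)*1 = -2*3*1 = -6*1 = -6)
(T(Q + 1*4) + G)**2 = ((-6 + 1*4)**3 - 6)**2 = ((-6 + 4)**3 - 6)**2 = ((-2)**3 - 6)**2 = (-8 - 6)**2 = (-14)**2 = 196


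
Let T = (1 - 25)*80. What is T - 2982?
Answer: -4902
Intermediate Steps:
T = -1920 (T = -24*80 = -1920)
T - 2982 = -1920 - 2982 = -4902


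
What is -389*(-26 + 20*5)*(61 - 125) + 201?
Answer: 1842505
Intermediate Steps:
-389*(-26 + 20*5)*(61 - 125) + 201 = -389*(-26 + 100)*(-64) + 201 = -28786*(-64) + 201 = -389*(-4736) + 201 = 1842304 + 201 = 1842505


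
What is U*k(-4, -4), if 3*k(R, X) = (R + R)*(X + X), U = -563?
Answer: -36032/3 ≈ -12011.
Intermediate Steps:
k(R, X) = 4*R*X/3 (k(R, X) = ((R + R)*(X + X))/3 = ((2*R)*(2*X))/3 = (4*R*X)/3 = 4*R*X/3)
U*k(-4, -4) = -2252*(-4)*(-4)/3 = -563*64/3 = -36032/3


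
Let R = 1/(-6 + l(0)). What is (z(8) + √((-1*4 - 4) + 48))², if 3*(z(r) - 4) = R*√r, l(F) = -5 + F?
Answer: 4*(66 - √2 + 33*√10)²/1089 ≈ 104.83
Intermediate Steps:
R = -1/11 (R = 1/(-6 + (-5 + 0)) = 1/(-6 - 5) = 1/(-11) = -1/11 ≈ -0.090909)
z(r) = 4 - √r/33 (z(r) = 4 + (-√r/11)/3 = 4 - √r/33)
(z(8) + √((-1*4 - 4) + 48))² = ((4 - 2*√2/33) + √((-1*4 - 4) + 48))² = ((4 - 2*√2/33) + √((-4 - 4) + 48))² = ((4 - 2*√2/33) + √(-8 + 48))² = ((4 - 2*√2/33) + √40)² = ((4 - 2*√2/33) + 2*√10)² = (4 + 2*√10 - 2*√2/33)²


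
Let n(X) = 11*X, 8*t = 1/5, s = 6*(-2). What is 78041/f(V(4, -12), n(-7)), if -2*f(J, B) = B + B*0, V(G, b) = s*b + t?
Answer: 156082/77 ≈ 2027.0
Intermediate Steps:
s = -12
t = 1/40 (t = (⅛)/5 = (⅛)*(⅕) = 1/40 ≈ 0.025000)
V(G, b) = 1/40 - 12*b (V(G, b) = -12*b + 1/40 = 1/40 - 12*b)
f(J, B) = -B/2 (f(J, B) = -(B + B*0)/2 = -(B + 0)/2 = -B/2)
78041/f(V(4, -12), n(-7)) = 78041/((-11*(-7)/2)) = 78041/((-½*(-77))) = 78041/(77/2) = 78041*(2/77) = 156082/77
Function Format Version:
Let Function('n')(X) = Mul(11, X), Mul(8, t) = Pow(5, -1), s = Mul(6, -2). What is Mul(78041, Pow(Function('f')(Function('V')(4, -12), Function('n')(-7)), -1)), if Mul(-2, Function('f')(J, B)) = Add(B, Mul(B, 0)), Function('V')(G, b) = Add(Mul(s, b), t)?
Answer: Rational(156082, 77) ≈ 2027.0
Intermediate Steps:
s = -12
t = Rational(1, 40) (t = Mul(Rational(1, 8), Pow(5, -1)) = Mul(Rational(1, 8), Rational(1, 5)) = Rational(1, 40) ≈ 0.025000)
Function('V')(G, b) = Add(Rational(1, 40), Mul(-12, b)) (Function('V')(G, b) = Add(Mul(-12, b), Rational(1, 40)) = Add(Rational(1, 40), Mul(-12, b)))
Function('f')(J, B) = Mul(Rational(-1, 2), B) (Function('f')(J, B) = Mul(Rational(-1, 2), Add(B, Mul(B, 0))) = Mul(Rational(-1, 2), Add(B, 0)) = Mul(Rational(-1, 2), B))
Mul(78041, Pow(Function('f')(Function('V')(4, -12), Function('n')(-7)), -1)) = Mul(78041, Pow(Mul(Rational(-1, 2), Mul(11, -7)), -1)) = Mul(78041, Pow(Mul(Rational(-1, 2), -77), -1)) = Mul(78041, Pow(Rational(77, 2), -1)) = Mul(78041, Rational(2, 77)) = Rational(156082, 77)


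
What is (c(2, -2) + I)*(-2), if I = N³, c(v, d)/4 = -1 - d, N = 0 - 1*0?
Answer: -8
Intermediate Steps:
N = 0 (N = 0 + 0 = 0)
c(v, d) = -4 - 4*d (c(v, d) = 4*(-1 - d) = -4 - 4*d)
I = 0 (I = 0³ = 0)
(c(2, -2) + I)*(-2) = ((-4 - 4*(-2)) + 0)*(-2) = ((-4 + 8) + 0)*(-2) = (4 + 0)*(-2) = 4*(-2) = -8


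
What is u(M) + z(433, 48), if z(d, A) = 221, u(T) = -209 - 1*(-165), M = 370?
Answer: 177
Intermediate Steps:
u(T) = -44 (u(T) = -209 + 165 = -44)
u(M) + z(433, 48) = -44 + 221 = 177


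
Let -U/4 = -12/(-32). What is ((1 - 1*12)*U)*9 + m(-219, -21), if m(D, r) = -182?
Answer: -67/2 ≈ -33.500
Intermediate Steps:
U = -3/2 (U = -(-48)/(-32) = -(-48)*(-1)/32 = -4*3/8 = -3/2 ≈ -1.5000)
((1 - 1*12)*U)*9 + m(-219, -21) = ((1 - 1*12)*(-3/2))*9 - 182 = ((1 - 12)*(-3/2))*9 - 182 = -11*(-3/2)*9 - 182 = (33/2)*9 - 182 = 297/2 - 182 = -67/2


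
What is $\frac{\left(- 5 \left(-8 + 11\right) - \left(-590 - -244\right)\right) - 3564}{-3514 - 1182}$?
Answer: $\frac{3233}{4696} \approx 0.68846$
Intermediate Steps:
$\frac{\left(- 5 \left(-8 + 11\right) - \left(-590 - -244\right)\right) - 3564}{-3514 - 1182} = \frac{\left(\left(-5\right) 3 - \left(-590 + 244\right)\right) - 3564}{-4696} = \left(\left(-15 - -346\right) - 3564\right) \left(- \frac{1}{4696}\right) = \left(\left(-15 + 346\right) - 3564\right) \left(- \frac{1}{4696}\right) = \left(331 - 3564\right) \left(- \frac{1}{4696}\right) = \left(-3233\right) \left(- \frac{1}{4696}\right) = \frac{3233}{4696}$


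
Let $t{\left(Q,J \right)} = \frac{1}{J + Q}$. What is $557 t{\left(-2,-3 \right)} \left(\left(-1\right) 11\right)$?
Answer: $\frac{6127}{5} \approx 1225.4$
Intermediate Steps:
$557 t{\left(-2,-3 \right)} \left(\left(-1\right) 11\right) = 557 \frac{\left(-1\right) 11}{-3 - 2} = 557 \frac{1}{-5} \left(-11\right) = 557 \left(\left(- \frac{1}{5}\right) \left(-11\right)\right) = 557 \cdot \frac{11}{5} = \frac{6127}{5}$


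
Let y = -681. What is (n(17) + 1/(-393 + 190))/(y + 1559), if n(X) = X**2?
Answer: 29333/89117 ≈ 0.32915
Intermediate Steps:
(n(17) + 1/(-393 + 190))/(y + 1559) = (17**2 + 1/(-393 + 190))/(-681 + 1559) = (289 + 1/(-203))/878 = (289 - 1/203)*(1/878) = (58666/203)*(1/878) = 29333/89117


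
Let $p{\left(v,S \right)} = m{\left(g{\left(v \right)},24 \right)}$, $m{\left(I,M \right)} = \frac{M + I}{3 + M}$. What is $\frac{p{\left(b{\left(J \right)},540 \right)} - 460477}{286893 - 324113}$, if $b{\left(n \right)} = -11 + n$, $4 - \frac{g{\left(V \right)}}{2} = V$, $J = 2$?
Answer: $\frac{12432829}{1004940} \approx 12.372$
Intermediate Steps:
$g{\left(V \right)} = 8 - 2 V$
$m{\left(I,M \right)} = \frac{I + M}{3 + M}$
$p{\left(v,S \right)} = \frac{32}{27} - \frac{2 v}{27}$ ($p{\left(v,S \right)} = \frac{\left(8 - 2 v\right) + 24}{3 + 24} = \frac{32 - 2 v}{27} = \frac{32}{27} - \frac{2 v}{27}$)
$\frac{p{\left(b{\left(J \right)},540 \right)} - 460477}{286893 - 324113} = \frac{\left(\frac{32}{27} - \frac{2 \left(-11 + 2\right)}{27}\right) - 460477}{286893 - 324113} = \frac{\left(\frac{32}{27} - - \frac{2}{3}\right) - 460477}{-37220} = \left(\left(\frac{32}{27} + \frac{2}{3}\right) - 460477\right) \left(- \frac{1}{37220}\right) = \left(\frac{50}{27} - 460477\right) \left(- \frac{1}{37220}\right) = \left(- \frac{12432829}{27}\right) \left(- \frac{1}{37220}\right) = \frac{12432829}{1004940}$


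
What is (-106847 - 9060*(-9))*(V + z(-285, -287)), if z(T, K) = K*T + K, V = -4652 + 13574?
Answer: -2288512010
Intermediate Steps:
V = 8922
z(T, K) = K + K*T
(-106847 - 9060*(-9))*(V + z(-285, -287)) = (-106847 - 9060*(-9))*(8922 - 287*(1 - 285)) = (-106847 - 1*(-81540))*(8922 - 287*(-284)) = (-106847 + 81540)*(8922 + 81508) = -25307*90430 = -2288512010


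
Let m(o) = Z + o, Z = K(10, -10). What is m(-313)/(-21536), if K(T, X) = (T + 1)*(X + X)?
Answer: 533/21536 ≈ 0.024749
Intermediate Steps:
K(T, X) = 2*X*(1 + T) (K(T, X) = (1 + T)*(2*X) = 2*X*(1 + T))
Z = -220 (Z = 2*(-10)*(1 + 10) = 2*(-10)*11 = -220)
m(o) = -220 + o
m(-313)/(-21536) = (-220 - 313)/(-21536) = -533*(-1/21536) = 533/21536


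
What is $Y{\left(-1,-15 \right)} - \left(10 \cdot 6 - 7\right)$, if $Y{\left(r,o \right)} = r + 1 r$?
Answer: $-55$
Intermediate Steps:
$Y{\left(r,o \right)} = 2 r$ ($Y{\left(r,o \right)} = r + r = 2 r$)
$Y{\left(-1,-15 \right)} - \left(10 \cdot 6 - 7\right) = 2 \left(-1\right) - \left(10 \cdot 6 - 7\right) = -2 - \left(60 - 7\right) = -2 - 53 = -55$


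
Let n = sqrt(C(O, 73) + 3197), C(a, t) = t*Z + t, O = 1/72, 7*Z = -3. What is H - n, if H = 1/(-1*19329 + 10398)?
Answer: -1/8931 - 3*sqrt(17633)/7 ≈ -56.910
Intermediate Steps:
Z = -3/7 (Z = (1/7)*(-3) = -3/7 ≈ -0.42857)
O = 1/72 ≈ 0.013889
C(a, t) = 4*t/7 (C(a, t) = t*(-3/7) + t = -3*t/7 + t = 4*t/7)
H = -1/8931 (H = 1/(-19329 + 10398) = 1/(-8931) = -1/8931 ≈ -0.00011197)
n = 3*sqrt(17633)/7 (n = sqrt((4/7)*73 + 3197) = sqrt(292/7 + 3197) = sqrt(22671/7) = 3*sqrt(17633)/7 ≈ 56.910)
H - n = -1/8931 - 3*sqrt(17633)/7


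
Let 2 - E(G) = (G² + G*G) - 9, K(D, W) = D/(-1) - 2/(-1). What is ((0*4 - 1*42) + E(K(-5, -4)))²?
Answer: 16641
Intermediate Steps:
K(D, W) = 2 - D (K(D, W) = D*(-1) - 2*(-1) = -D + 2 = 2 - D)
E(G) = 11 - 2*G² (E(G) = 2 - ((G² + G*G) - 9) = 2 - ((G² + G²) - 9) = 2 - (2*G² - 9) = 2 - (-9 + 2*G²) = 2 + (9 - 2*G²) = 11 - 2*G²)
((0*4 - 1*42) + E(K(-5, -4)))² = ((0*4 - 1*42) + (11 - 2*(2 - 1*(-5))²))² = ((0 - 42) + (11 - 2*(2 + 5)²))² = (-42 + (11 - 2*7²))² = (-42 + (11 - 2*49))² = (-42 + (11 - 98))² = (-42 - 87)² = (-129)² = 16641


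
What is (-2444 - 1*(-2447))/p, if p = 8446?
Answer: 3/8446 ≈ 0.00035520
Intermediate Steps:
(-2444 - 1*(-2447))/p = (-2444 - 1*(-2447))/8446 = (-2444 + 2447)*(1/8446) = 3*(1/8446) = 3/8446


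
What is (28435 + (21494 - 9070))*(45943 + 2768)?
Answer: 1990282749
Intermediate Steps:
(28435 + (21494 - 9070))*(45943 + 2768) = (28435 + 12424)*48711 = 40859*48711 = 1990282749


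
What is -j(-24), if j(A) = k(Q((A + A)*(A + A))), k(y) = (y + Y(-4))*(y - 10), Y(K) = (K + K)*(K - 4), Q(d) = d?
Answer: -5432192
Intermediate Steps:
Y(K) = 2*K*(-4 + K) (Y(K) = (2*K)*(-4 + K) = 2*K*(-4 + K))
k(y) = (-10 + y)*(64 + y) (k(y) = (y + 2*(-4)*(-4 - 4))*(y - 10) = (y + 2*(-4)*(-8))*(-10 + y) = (y + 64)*(-10 + y) = (64 + y)*(-10 + y) = (-10 + y)*(64 + y))
j(A) = -640 + 16*A⁴ + 216*A² (j(A) = -640 + ((A + A)*(A + A))² + 54*((A + A)*(A + A)) = -640 + ((2*A)*(2*A))² + 54*((2*A)*(2*A)) = -640 + (4*A²)² + 54*(4*A²) = -640 + 16*A⁴ + 216*A²)
-j(-24) = -(-640 + 16*(-24)⁴ + 216*(-24)²) = -(-640 + 16*331776 + 216*576) = -(-640 + 5308416 + 124416) = -1*5432192 = -5432192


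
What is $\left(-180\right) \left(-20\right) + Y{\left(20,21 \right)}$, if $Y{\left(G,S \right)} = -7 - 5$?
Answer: $3588$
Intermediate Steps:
$Y{\left(G,S \right)} = -12$ ($Y{\left(G,S \right)} = -7 - 5 = -12$)
$\left(-180\right) \left(-20\right) + Y{\left(20,21 \right)} = \left(-180\right) \left(-20\right) - 12 = 3600 - 12 = 3588$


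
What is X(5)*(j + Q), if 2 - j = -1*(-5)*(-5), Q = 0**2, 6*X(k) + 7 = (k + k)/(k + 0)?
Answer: -45/2 ≈ -22.500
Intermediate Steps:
X(k) = -5/6 (X(k) = -7/6 + ((k + k)/(k + 0))/6 = -7/6 + ((2*k)/k)/6 = -7/6 + (1/6)*2 = -7/6 + 1/3 = -5/6)
Q = 0
j = 27 (j = 2 - (-1*(-5))*(-5) = 2 - 5*(-5) = 2 - 1*(-25) = 2 + 25 = 27)
X(5)*(j + Q) = -5*(27 + 0)/6 = -5/6*27 = -45/2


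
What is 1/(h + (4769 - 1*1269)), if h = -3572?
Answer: -1/72 ≈ -0.013889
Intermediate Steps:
1/(h + (4769 - 1*1269)) = 1/(-3572 + (4769 - 1*1269)) = 1/(-3572 + (4769 - 1269)) = 1/(-3572 + 3500) = 1/(-72) = -1/72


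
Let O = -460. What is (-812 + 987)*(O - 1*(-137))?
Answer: -56525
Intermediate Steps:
(-812 + 987)*(O - 1*(-137)) = (-812 + 987)*(-460 - 1*(-137)) = 175*(-460 + 137) = 175*(-323) = -56525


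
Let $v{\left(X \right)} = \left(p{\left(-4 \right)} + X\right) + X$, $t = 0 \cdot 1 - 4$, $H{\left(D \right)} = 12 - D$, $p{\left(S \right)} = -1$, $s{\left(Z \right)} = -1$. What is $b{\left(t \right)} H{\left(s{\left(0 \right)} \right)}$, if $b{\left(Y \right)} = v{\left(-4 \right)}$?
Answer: $-117$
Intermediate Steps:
$t = -4$ ($t = 0 - 4 = -4$)
$v{\left(X \right)} = -1 + 2 X$ ($v{\left(X \right)} = \left(-1 + X\right) + X = -1 + 2 X$)
$b{\left(Y \right)} = -9$ ($b{\left(Y \right)} = -1 + 2 \left(-4\right) = -1 - 8 = -9$)
$b{\left(t \right)} H{\left(s{\left(0 \right)} \right)} = - 9 \left(12 - -1\right) = - 9 \left(12 + 1\right) = \left(-9\right) 13 = -117$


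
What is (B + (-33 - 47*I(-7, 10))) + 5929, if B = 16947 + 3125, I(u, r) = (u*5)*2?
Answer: 29258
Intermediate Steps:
I(u, r) = 10*u (I(u, r) = (5*u)*2 = 10*u)
B = 20072
(B + (-33 - 47*I(-7, 10))) + 5929 = (20072 + (-33 - 470*(-7))) + 5929 = (20072 + (-33 - 47*(-70))) + 5929 = (20072 + (-33 + 3290)) + 5929 = (20072 + 3257) + 5929 = 23329 + 5929 = 29258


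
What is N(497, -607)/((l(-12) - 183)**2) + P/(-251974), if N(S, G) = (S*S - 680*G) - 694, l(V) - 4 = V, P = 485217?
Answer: 148368562673/9192263494 ≈ 16.141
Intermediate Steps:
l(V) = 4 + V
N(S, G) = -694 + S**2 - 680*G (N(S, G) = (S**2 - 680*G) - 694 = -694 + S**2 - 680*G)
N(497, -607)/((l(-12) - 183)**2) + P/(-251974) = (-694 + 497**2 - 680*(-607))/(((4 - 12) - 183)**2) + 485217/(-251974) = (-694 + 247009 + 412760)/((-8 - 183)**2) + 485217*(-1/251974) = 659075/((-191)**2) - 485217/251974 = 659075/36481 - 485217/251974 = 148368562673/9192263494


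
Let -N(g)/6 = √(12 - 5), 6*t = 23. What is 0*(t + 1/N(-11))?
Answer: 0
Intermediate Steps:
t = 23/6 (t = (⅙)*23 = 23/6 ≈ 3.8333)
N(g) = -6*√7 (N(g) = -6*√(12 - 5) = -6*√7)
0*(t + 1/N(-11)) = 0*(23/6 + 1/(-6*√7)) = 0*(23/6 - √7/42) = 0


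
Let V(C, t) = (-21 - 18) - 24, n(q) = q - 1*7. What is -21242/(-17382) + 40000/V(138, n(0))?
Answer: -115656959/182511 ≈ -633.70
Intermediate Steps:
n(q) = -7 + q (n(q) = q - 7 = -7 + q)
V(C, t) = -63 (V(C, t) = -39 - 24 = -63)
-21242/(-17382) + 40000/V(138, n(0)) = -21242/(-17382) + 40000/(-63) = -21242*(-1/17382) + 40000*(-1/63) = 10621/8691 - 40000/63 = -115656959/182511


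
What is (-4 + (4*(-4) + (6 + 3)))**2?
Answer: 121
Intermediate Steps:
(-4 + (4*(-4) + (6 + 3)))**2 = (-4 + (-16 + 9))**2 = (-4 - 7)**2 = (-11)**2 = 121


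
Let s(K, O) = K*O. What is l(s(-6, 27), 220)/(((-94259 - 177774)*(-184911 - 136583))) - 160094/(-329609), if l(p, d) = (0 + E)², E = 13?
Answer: 14001337379890309/28826606831534918 ≈ 0.48571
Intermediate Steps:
l(p, d) = 169 (l(p, d) = (0 + 13)² = 13² = 169)
l(s(-6, 27), 220)/(((-94259 - 177774)*(-184911 - 136583))) - 160094/(-329609) = 169/(((-94259 - 177774)*(-184911 - 136583))) - 160094/(-329609) = 169/((-272033*(-321494))) - 160094*(-1/329609) = 169/87456977302 + 160094/329609 = 14001337379890309/28826606831534918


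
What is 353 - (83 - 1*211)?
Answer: 481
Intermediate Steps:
353 - (83 - 1*211) = 353 - (83 - 211) = 353 - 1*(-128) = 353 + 128 = 481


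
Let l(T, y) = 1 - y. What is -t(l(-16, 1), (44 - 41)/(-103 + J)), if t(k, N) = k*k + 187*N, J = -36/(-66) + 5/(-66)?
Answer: 37026/6767 ≈ 5.4715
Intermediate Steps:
J = 31/66 (J = -36*(-1/66) + 5*(-1/66) = 6/11 - 5/66 = 31/66 ≈ 0.46970)
t(k, N) = k**2 + 187*N
-t(l(-16, 1), (44 - 41)/(-103 + J)) = -((1 - 1*1)**2 + 187*((44 - 41)/(-103 + 31/66))) = -((1 - 1)**2 + 187*(3/(-6767/66))) = -(0**2 + 187*(3*(-66/6767))) = -(0 + 187*(-198/6767)) = -(0 - 37026/6767) = -1*(-37026/6767) = 37026/6767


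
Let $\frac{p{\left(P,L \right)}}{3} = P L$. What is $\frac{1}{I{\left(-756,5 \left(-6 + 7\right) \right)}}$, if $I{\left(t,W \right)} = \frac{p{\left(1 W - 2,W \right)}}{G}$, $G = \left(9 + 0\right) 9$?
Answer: $\frac{9}{5} \approx 1.8$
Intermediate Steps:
$p{\left(P,L \right)} = 3 L P$ ($p{\left(P,L \right)} = 3 P L = 3 L P$)
$G = 81$ ($G = 9 \cdot 9 = 81$)
$I{\left(t,W \right)} = \frac{W \left(-2 + W\right)}{27}$ ($I{\left(t,W \right)} = \frac{3 W \left(1 W - 2\right)}{81} = 3 W \left(W - 2\right) \frac{1}{81} = 3 W \left(-2 + W\right) \frac{1}{81} = \frac{W \left(-2 + W\right)}{27}$)
$\frac{1}{I{\left(-756,5 \left(-6 + 7\right) \right)}} = \frac{1}{\frac{1}{27} \cdot 5 \left(-6 + 7\right) \left(-2 + 5 \left(-6 + 7\right)\right)} = \frac{1}{\frac{1}{27} \cdot 5 \cdot 1 \left(-2 + 5 \cdot 1\right)} = \frac{1}{\frac{1}{27} \cdot 5 \left(-2 + 5\right)} = \frac{1}{\frac{1}{27} \cdot 5 \cdot 3} = \frac{1}{\frac{5}{9}} = \frac{9}{5}$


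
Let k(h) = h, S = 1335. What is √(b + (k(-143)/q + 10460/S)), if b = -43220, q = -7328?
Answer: I*√10339017940345818/489144 ≈ 207.88*I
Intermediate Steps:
√(b + (k(-143)/q + 10460/S)) = √(-43220 + (-143/(-7328) + 10460/1335)) = √(-43220 + (-143*(-1/7328) + 10460*(1/1335))) = √(-43220 + (143/7328 + 2092/267)) = √(-43220 + 15368357/1956576) = √(-84547846363/1956576) = I*√10339017940345818/489144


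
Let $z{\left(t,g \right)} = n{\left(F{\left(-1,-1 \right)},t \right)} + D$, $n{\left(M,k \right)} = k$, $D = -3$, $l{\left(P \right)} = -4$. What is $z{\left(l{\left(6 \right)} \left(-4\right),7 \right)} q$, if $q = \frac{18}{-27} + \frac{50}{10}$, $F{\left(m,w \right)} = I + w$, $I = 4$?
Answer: $\frac{169}{3} \approx 56.333$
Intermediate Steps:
$F{\left(m,w \right)} = 4 + w$
$z{\left(t,g \right)} = -3 + t$ ($z{\left(t,g \right)} = t - 3 = -3 + t$)
$q = \frac{13}{3}$ ($q = 18 \left(- \frac{1}{27}\right) + 50 \cdot \frac{1}{10} = - \frac{2}{3} + 5 = \frac{13}{3} \approx 4.3333$)
$z{\left(l{\left(6 \right)} \left(-4\right),7 \right)} q = \left(-3 - -16\right) \frac{13}{3} = \left(-3 + 16\right) \frac{13}{3} = 13 \cdot \frac{13}{3} = \frac{169}{3}$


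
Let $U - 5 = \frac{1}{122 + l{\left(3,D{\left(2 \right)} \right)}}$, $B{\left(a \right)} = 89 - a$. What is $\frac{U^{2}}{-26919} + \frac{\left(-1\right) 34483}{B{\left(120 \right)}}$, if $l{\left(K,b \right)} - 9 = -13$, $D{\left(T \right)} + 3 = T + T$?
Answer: $\frac{1436101401293}{1291047204} \approx 1112.4$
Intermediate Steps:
$D{\left(T \right)} = -3 + 2 T$ ($D{\left(T \right)} = -3 + \left(T + T\right) = -3 + 2 T$)
$l{\left(K,b \right)} = -4$ ($l{\left(K,b \right)} = 9 - 13 = -4$)
$U = \frac{591}{118}$ ($U = 5 + \frac{1}{122 - 4} = 5 + \frac{1}{118} = \frac{591}{118} \approx 5.0085$)
$\frac{U^{2}}{-26919} + \frac{\left(-1\right) 34483}{B{\left(120 \right)}} = \frac{\left(\frac{591}{118}\right)^{2}}{-26919} + \frac{\left(-1\right) 34483}{89 - 120} = \frac{349281}{13924} \left(- \frac{1}{26919}\right) - \frac{34483}{89 - 120} = - \frac{38809}{41646684} - \frac{34483}{-31} = - \frac{38809}{41646684} - - \frac{34483}{31} = - \frac{38809}{41646684} + \frac{34483}{31} = \frac{1436101401293}{1291047204}$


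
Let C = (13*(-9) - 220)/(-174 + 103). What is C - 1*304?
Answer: -21247/71 ≈ -299.25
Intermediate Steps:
C = 337/71 (C = (-117 - 220)/(-71) = -337*(-1/71) = 337/71 ≈ 4.7465)
C - 1*304 = 337/71 - 1*304 = 337/71 - 304 = -21247/71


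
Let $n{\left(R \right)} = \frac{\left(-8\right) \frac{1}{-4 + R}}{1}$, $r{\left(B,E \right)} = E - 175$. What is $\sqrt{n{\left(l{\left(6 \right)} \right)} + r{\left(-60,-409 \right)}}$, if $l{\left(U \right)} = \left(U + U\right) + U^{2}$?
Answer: $\frac{3 i \sqrt{7854}}{11} \approx 24.17 i$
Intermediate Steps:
$l{\left(U \right)} = U^{2} + 2 U$ ($l{\left(U \right)} = 2 U + U^{2} = U^{2} + 2 U$)
$r{\left(B,E \right)} = -175 + E$
$n{\left(R \right)} = - \frac{8}{-4 + R}$ ($n{\left(R \right)} = - \frac{8}{-4 + R} 1 = - \frac{8}{-4 + R}$)
$\sqrt{n{\left(l{\left(6 \right)} \right)} + r{\left(-60,-409 \right)}} = \sqrt{- \frac{8}{-4 + 6 \left(2 + 6\right)} - 584} = \sqrt{- \frac{8}{-4 + 6 \cdot 8} - 584} = \sqrt{- \frac{8}{-4 + 48} - 584} = \sqrt{- \frac{8}{44} - 584} = \sqrt{\left(-8\right) \frac{1}{44} - 584} = \sqrt{- \frac{2}{11} - 584} = \sqrt{- \frac{6426}{11}} = \frac{3 i \sqrt{7854}}{11}$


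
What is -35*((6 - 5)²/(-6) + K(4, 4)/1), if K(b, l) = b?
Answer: -805/6 ≈ -134.17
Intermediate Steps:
-35*((6 - 5)²/(-6) + K(4, 4)/1) = -35*((6 - 5)²/(-6) + 4/1) = -35*(1²*(-⅙) + 4*1) = -35*(1*(-⅙) + 4) = -35*(-⅙ + 4) = -35*23/6 = -805/6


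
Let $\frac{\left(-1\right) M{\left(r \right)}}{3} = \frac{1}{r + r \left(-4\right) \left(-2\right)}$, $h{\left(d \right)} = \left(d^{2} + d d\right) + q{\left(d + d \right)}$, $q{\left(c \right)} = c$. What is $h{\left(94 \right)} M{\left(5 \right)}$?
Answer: $- \frac{3572}{3} \approx -1190.7$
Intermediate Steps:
$h{\left(d \right)} = 2 d + 2 d^{2}$ ($h{\left(d \right)} = \left(d^{2} + d d\right) + \left(d + d\right) = \left(d^{2} + d^{2}\right) + 2 d = 2 d^{2} + 2 d = 2 d + 2 d^{2}$)
$M{\left(r \right)} = - \frac{1}{3 r}$ ($M{\left(r \right)} = - \frac{3}{r + r \left(-4\right) \left(-2\right)} = - \frac{3}{r + - 4 r \left(-2\right)} = - \frac{3}{r + 8 r} = - \frac{3}{9 r} = - 3 \frac{1}{9 r} = - \frac{1}{3 r}$)
$h{\left(94 \right)} M{\left(5 \right)} = 2 \cdot 94 \left(1 + 94\right) \left(- \frac{1}{3 \cdot 5}\right) = 2 \cdot 94 \cdot 95 \left(\left(- \frac{1}{3}\right) \frac{1}{5}\right) = 17860 \left(- \frac{1}{15}\right) = - \frac{3572}{3}$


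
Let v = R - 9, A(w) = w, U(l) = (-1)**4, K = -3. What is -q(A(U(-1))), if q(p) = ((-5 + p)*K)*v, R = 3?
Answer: 72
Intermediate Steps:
U(l) = 1
v = -6 (v = 3 - 9 = -6)
q(p) = -90 + 18*p (q(p) = ((-5 + p)*(-3))*(-6) = (15 - 3*p)*(-6) = -90 + 18*p)
-q(A(U(-1))) = -(-90 + 18*1) = -(-90 + 18) = -1*(-72) = 72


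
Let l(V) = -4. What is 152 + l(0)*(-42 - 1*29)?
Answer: 436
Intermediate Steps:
152 + l(0)*(-42 - 1*29) = 152 - 4*(-42 - 1*29) = 152 - 4*(-42 - 29) = 152 - 4*(-71) = 152 + 284 = 436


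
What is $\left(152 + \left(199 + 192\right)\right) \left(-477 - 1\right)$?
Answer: $-259554$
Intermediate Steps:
$\left(152 + \left(199 + 192\right)\right) \left(-477 - 1\right) = \left(152 + 391\right) \left(-478\right) = 543 \left(-478\right) = -259554$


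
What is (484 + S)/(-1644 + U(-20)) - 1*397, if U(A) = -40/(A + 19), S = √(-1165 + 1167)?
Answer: -159318/401 - √2/1604 ≈ -397.30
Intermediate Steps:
S = √2 ≈ 1.4142
U(A) = -40/(19 + A)
(484 + S)/(-1644 + U(-20)) - 1*397 = (484 + √2)/(-1644 - 40/(19 - 20)) - 1*397 = (484 + √2)/(-1644 - 40/(-1)) - 397 = (484 + √2)/(-1644 - 40*(-1)) - 397 = (484 + √2)/(-1644 + 40) - 397 = (484 + √2)/(-1604) - 397 = (484 + √2)*(-1/1604) - 397 = (-121/401 - √2/1604) - 397 = -159318/401 - √2/1604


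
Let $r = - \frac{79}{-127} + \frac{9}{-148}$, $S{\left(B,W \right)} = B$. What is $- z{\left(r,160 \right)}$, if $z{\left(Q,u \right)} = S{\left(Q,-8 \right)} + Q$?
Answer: $- \frac{10549}{9398} \approx -1.1225$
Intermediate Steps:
$r = \frac{10549}{18796}$ ($r = \left(-79\right) \left(- \frac{1}{127}\right) + 9 \left(- \frac{1}{148}\right) = \frac{79}{127} - \frac{9}{148} = \frac{10549}{18796} \approx 0.56124$)
$z{\left(Q,u \right)} = 2 Q$ ($z{\left(Q,u \right)} = Q + Q = 2 Q$)
$- z{\left(r,160 \right)} = - \frac{2 \cdot 10549}{18796} = \left(-1\right) \frac{10549}{9398} = - \frac{10549}{9398}$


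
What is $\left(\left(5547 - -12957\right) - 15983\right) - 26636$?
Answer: $-24115$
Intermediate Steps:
$\left(\left(5547 - -12957\right) - 15983\right) - 26636 = \left(\left(5547 + 12957\right) - 15983\right) - 26636 = \left(18504 - 15983\right) - 26636 = 2521 - 26636 = -24115$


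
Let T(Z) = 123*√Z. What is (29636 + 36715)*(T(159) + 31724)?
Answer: 2104919124 + 8161173*√159 ≈ 2.2078e+9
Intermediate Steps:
(29636 + 36715)*(T(159) + 31724) = (29636 + 36715)*(123*√159 + 31724) = 66351*(31724 + 123*√159) = 2104919124 + 8161173*√159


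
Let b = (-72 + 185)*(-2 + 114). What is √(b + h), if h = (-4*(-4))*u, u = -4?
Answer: 4*√787 ≈ 112.21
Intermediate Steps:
b = 12656 (b = 113*112 = 12656)
h = -64 (h = -4*(-4)*(-4) = 16*(-4) = -64)
√(b + h) = √(12656 - 64) = √12592 = 4*√787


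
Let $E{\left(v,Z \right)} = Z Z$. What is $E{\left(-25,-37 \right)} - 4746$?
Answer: $-3377$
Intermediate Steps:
$E{\left(v,Z \right)} = Z^{2}$
$E{\left(-25,-37 \right)} - 4746 = \left(-37\right)^{2} - 4746 = 1369 - 4746 = -3377$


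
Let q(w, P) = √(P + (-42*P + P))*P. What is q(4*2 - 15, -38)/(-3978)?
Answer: 76*√95/1989 ≈ 0.37243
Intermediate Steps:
q(w, P) = 2*P*√10*√(-P) (q(w, P) = √(P - 41*P)*P = √(-40*P)*P = (2*√10*√(-P))*P = 2*P*√10*√(-P))
q(4*2 - 15, -38)/(-3978) = -2*√10*(-1*(-38))^(3/2)/(-3978) = -2*√10*38^(3/2)*(-1/3978) = -2*√10*38*√38*(-1/3978) = -152*√95*(-1/3978) = 76*√95/1989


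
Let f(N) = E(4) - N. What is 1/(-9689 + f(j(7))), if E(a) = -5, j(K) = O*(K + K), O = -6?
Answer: -1/9610 ≈ -0.00010406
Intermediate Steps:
j(K) = -12*K (j(K) = -6*(K + K) = -12*K)
f(N) = -5 - N
1/(-9689 + f(j(7))) = 1/(-9689 + (-5 - (-12)*7)) = 1/(-9689 + (-5 - 1*(-84))) = 1/(-9689 + (-5 + 84)) = 1/(-9689 + 79) = 1/(-9610) = -1/9610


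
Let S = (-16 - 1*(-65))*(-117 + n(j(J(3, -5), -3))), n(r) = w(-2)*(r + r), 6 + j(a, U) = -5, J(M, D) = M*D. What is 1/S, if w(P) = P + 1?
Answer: -1/4655 ≈ -0.00021482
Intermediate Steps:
J(M, D) = D*M
w(P) = 1 + P
j(a, U) = -11 (j(a, U) = -6 - 5 = -11)
n(r) = -2*r (n(r) = (1 - 2)*(r + r) = -2*r)
S = -4655 (S = (-16 - 1*(-65))*(-117 - 2*(-11)) = (-16 + 65)*(-117 + 22) = 49*(-95) = -4655)
1/S = 1/(-4655) = -1/4655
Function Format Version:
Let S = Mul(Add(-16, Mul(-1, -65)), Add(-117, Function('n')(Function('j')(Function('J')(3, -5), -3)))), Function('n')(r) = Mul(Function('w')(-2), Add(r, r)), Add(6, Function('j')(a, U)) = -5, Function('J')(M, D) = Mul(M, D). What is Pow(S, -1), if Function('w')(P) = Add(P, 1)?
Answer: Rational(-1, 4655) ≈ -0.00021482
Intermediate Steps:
Function('J')(M, D) = Mul(D, M)
Function('w')(P) = Add(1, P)
Function('j')(a, U) = -11 (Function('j')(a, U) = Add(-6, -5) = -11)
Function('n')(r) = Mul(-2, r) (Function('n')(r) = Mul(Add(1, -2), Add(r, r)) = Mul(-1, Mul(2, r)) = Mul(-2, r))
S = -4655 (S = Mul(Add(-16, Mul(-1, -65)), Add(-117, Mul(-2, -11))) = Mul(Add(-16, 65), Add(-117, 22)) = Mul(49, -95) = -4655)
Pow(S, -1) = Pow(-4655, -1) = Rational(-1, 4655)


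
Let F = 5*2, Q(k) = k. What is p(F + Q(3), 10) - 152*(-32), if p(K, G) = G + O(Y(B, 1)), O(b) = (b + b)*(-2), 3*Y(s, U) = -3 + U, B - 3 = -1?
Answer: 14630/3 ≈ 4876.7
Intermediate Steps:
B = 2 (B = 3 - 1 = 2)
Y(s, U) = -1 + U/3 (Y(s, U) = (-3 + U)/3 = -1 + U/3)
F = 10
O(b) = -4*b (O(b) = (2*b)*(-2) = -4*b)
p(K, G) = 8/3 + G (p(K, G) = G - 4*(-1 + (1/3)*1) = G - 4*(-1 + 1/3) = G - 4*(-2/3) = G + 8/3 = 8/3 + G)
p(F + Q(3), 10) - 152*(-32) = (8/3 + 10) - 152*(-32) = 38/3 + 4864 = 14630/3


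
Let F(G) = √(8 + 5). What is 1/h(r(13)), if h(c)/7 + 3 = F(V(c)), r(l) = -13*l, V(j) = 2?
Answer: 3/28 + √13/28 ≈ 0.23591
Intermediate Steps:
F(G) = √13
h(c) = -21 + 7*√13
1/h(r(13)) = 1/(-21 + 7*√13)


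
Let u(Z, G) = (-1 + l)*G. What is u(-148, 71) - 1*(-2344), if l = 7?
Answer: 2770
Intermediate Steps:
u(Z, G) = 6*G (u(Z, G) = (-1 + 7)*G = 6*G)
u(-148, 71) - 1*(-2344) = 6*71 - 1*(-2344) = 426 + 2344 = 2770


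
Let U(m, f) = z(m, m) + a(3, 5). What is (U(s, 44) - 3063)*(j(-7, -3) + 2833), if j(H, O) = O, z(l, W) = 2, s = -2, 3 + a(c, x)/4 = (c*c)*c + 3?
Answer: -8356990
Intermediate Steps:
a(c, x) = 4*c³ (a(c, x) = -12 + 4*((c*c)*c + 3) = -12 + 4*(c²*c + 3) = -12 + 4*(c³ + 3) = -12 + 4*(3 + c³) = -12 + (12 + 4*c³) = 4*c³)
U(m, f) = 110 (U(m, f) = 2 + 4*3³ = 2 + 4*27 = 2 + 108 = 110)
(U(s, 44) - 3063)*(j(-7, -3) + 2833) = (110 - 3063)*(-3 + 2833) = -2953*2830 = -8356990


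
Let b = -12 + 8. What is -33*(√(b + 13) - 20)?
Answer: 561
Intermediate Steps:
b = -4
-33*(√(b + 13) - 20) = -33*(√(-4 + 13) - 20) = -33*(√9 - 20) = -33*(3 - 20) = -33*(-17) = 561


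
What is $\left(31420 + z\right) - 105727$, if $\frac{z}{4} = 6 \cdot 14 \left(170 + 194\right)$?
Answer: $47997$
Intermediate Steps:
$z = 122304$ ($z = 4 \cdot 6 \cdot 14 \left(170 + 194\right) = 4 \cdot 84 \cdot 364 = 4 \cdot 30576 = 122304$)
$\left(31420 + z\right) - 105727 = \left(31420 + 122304\right) - 105727 = 153724 - 105727 = 47997$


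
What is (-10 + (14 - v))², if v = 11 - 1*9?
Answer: 4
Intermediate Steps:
v = 2 (v = 11 - 9 = 2)
(-10 + (14 - v))² = (-10 + (14 - 1*2))² = (-10 + (14 - 2))² = (-10 + 12)² = 2² = 4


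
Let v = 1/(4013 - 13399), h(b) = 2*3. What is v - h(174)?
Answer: -56317/9386 ≈ -6.0001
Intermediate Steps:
h(b) = 6
v = -1/9386 (v = 1/(-9386) = -1/9386 ≈ -0.00010654)
v - h(174) = -1/9386 - 1*6 = -1/9386 - 6 = -56317/9386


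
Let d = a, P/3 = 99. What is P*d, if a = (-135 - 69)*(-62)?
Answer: 3756456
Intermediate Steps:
P = 297 (P = 3*99 = 297)
a = 12648 (a = -204*(-62) = 12648)
d = 12648
P*d = 297*12648 = 3756456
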